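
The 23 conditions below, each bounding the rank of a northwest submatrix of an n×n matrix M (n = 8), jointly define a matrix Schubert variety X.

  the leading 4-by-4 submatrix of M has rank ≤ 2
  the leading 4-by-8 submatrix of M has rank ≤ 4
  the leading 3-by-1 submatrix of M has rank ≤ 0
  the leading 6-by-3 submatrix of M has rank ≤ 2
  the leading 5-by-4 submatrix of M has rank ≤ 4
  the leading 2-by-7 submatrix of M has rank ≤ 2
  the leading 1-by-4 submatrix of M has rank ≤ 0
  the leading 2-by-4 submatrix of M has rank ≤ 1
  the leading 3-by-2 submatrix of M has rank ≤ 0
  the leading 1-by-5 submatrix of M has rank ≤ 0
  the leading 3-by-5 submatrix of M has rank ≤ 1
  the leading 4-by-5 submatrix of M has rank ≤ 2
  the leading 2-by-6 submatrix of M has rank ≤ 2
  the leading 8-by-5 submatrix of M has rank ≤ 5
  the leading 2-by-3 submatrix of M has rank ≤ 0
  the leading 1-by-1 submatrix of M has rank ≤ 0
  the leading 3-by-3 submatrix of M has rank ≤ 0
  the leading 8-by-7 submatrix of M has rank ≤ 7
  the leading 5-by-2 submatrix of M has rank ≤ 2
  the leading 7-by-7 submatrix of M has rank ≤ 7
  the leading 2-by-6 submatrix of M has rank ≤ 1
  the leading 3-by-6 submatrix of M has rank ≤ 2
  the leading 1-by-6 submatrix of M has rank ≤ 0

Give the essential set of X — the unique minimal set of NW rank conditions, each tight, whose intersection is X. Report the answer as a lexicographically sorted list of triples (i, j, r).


Propagating the 23 rank bounds to every northwest block:

  row 1: 0 0 0 0 0 0 1 1
  row 2: 0 0 0 1 1 1 2 2
  row 3: 0 0 0 1 1 2 3 3
  row 4: 1 1 1 2 2 3 4 4
  row 5: 1 2 2 3 3 4 5 5
  row 6: 1 2 2 3 4 5 6 6
  row 7: 1 2 3 4 5 6 7 7
  row 8: 1 2 3 4 5 6 7 8

reading off 1-entries of Δ²R: w = (7, 4, 6, 1, 2, 5, 3, 8).

ℓ(w)=14; the 4 essential cells (i,j,r):

[(1, 6, 0), (3, 3, 0), (3, 5, 1), (6, 3, 2)]


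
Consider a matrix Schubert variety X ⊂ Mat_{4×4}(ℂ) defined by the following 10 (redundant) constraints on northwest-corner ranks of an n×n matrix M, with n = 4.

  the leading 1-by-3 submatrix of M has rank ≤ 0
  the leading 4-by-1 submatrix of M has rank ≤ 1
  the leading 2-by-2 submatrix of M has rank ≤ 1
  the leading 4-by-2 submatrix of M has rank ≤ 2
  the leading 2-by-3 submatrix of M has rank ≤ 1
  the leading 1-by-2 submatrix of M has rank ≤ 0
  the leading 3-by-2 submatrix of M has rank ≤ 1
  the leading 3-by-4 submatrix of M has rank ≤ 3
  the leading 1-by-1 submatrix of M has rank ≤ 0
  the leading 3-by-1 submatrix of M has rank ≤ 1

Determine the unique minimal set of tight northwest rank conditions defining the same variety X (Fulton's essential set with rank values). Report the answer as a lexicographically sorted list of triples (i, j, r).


Recovering R(i,j) via the rank-extension bound from the 10 conditions:

  R[1]: 0, 0, 0, 1
  R[2]: 1, 1, 1, 2
  R[3]: 1, 1, 2, 3
  R[4]: 1, 2, 3, 4

the unique w with this rank table is (4, 1, 3, 2).

Fulton essential set (2 of the 4 Rothe cells):

[(1, 3, 0), (3, 2, 1)]


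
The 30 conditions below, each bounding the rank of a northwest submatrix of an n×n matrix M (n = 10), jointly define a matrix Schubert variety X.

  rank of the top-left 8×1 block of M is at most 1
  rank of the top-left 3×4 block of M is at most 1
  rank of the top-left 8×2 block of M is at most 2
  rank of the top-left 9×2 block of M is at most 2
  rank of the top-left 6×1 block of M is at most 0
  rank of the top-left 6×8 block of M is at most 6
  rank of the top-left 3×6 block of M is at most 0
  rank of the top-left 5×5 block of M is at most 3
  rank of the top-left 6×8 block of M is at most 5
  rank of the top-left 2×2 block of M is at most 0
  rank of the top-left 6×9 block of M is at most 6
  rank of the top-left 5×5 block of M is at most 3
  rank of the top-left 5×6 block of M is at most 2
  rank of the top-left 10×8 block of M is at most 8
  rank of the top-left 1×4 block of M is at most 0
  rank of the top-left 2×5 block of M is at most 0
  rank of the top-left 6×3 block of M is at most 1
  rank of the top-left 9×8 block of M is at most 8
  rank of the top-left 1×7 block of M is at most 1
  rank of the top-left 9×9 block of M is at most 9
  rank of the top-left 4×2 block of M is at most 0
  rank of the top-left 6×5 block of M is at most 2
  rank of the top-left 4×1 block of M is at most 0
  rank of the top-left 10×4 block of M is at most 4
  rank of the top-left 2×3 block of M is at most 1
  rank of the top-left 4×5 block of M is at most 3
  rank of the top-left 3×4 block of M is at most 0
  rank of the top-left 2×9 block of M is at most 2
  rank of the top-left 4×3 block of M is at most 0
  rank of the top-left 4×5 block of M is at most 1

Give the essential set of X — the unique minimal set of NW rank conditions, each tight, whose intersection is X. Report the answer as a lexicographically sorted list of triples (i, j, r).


The tightest implied rank at each (i,j), from the 30 conditions:

  i=1: 0 | 0 | 0 | 0 | 0 | 0 | 1 | 1 | 1 | 1
  i=2: 0 | 0 | 0 | 0 | 0 | 0 | 1 | 2 | 2 | 2
  i=3: 0 | 0 | 0 | 0 | 0 | 0 | 1 | 2 | 3 | 3
  i=4: 0 | 0 | 0 | 1 | 1 | 1 | 2 | 3 | 4 | 4
  i=5: 0 | 1 | 1 | 2 | 2 | 2 | 3 | 4 | 5 | 5
  i=6: 0 | 1 | 1 | 2 | 2 | 3 | 4 | 5 | 6 | 6
  i=7: 1 | 2 | 2 | 3 | 3 | 4 | 5 | 6 | 7 | 7
  i=8: 1 | 2 | 3 | 4 | 4 | 5 | 6 | 7 | 8 | 8
  i=9: 1 | 2 | 3 | 4 | 5 | 6 | 7 | 8 | 9 | 9
  i=10: 1 | 2 | 3 | 4 | 5 | 6 | 7 | 8 | 9 | 10

reading off 1-entries of Δ²R: w = (7, 8, 9, 4, 2, 6, 1, 3, 5, 10).

D(w) has 25 cells with 5 SE-corners; essential set:

[(3, 6, 0), (4, 3, 0), (6, 1, 0), (6, 3, 1), (6, 5, 2)]


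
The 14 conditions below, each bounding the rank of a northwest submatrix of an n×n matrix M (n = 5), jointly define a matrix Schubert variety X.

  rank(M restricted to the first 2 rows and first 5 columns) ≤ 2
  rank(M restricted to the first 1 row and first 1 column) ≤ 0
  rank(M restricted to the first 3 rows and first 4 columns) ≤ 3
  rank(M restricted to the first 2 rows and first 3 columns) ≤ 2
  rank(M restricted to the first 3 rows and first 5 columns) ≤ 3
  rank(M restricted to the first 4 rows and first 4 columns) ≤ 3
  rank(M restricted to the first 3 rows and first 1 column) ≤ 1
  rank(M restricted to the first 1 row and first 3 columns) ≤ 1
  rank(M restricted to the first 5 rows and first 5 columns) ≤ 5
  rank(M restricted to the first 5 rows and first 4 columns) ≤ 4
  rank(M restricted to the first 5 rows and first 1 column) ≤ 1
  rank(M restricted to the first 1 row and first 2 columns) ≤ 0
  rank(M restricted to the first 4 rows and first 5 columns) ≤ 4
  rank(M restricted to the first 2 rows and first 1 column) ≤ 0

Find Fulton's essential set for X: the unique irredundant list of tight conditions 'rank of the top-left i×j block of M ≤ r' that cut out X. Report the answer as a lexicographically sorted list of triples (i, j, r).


Recovering R(i,j) via the rank-extension bound from the 14 conditions:

  i=1: 0 | 0 | 1 | 1 | 1
  i=2: 0 | 1 | 2 | 2 | 2
  i=3: 1 | 2 | 3 | 3 | 3
  i=4: 1 | 2 | 3 | 3 | 4
  i=5: 1 | 2 | 3 | 4 | 5

so w = (3, 2, 1, 5, 4).

Fulton essential set (3 of the 4 Rothe cells):

[(1, 2, 0), (2, 1, 0), (4, 4, 3)]


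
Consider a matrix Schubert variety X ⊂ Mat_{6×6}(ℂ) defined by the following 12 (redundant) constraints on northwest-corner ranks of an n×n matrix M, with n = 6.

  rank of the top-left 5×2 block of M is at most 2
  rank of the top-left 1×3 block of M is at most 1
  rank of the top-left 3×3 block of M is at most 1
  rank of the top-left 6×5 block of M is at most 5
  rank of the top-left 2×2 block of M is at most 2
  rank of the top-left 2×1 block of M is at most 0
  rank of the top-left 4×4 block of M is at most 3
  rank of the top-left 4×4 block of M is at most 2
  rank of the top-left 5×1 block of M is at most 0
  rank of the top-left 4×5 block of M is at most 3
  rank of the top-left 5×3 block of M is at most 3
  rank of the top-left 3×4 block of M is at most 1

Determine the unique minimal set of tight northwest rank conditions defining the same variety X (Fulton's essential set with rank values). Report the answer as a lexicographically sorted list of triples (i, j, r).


Recovering R(i,j) via the rank-extension bound from the 12 conditions:

  0  1  1  1  1  1
  0  1  1  1  2  2
  0  1  1  1  2  3
  0  1  2  2  3  4
  0  1  2  3  4  5
  1  2  3  4  5  6

so w = (2, 5, 6, 3, 4, 1).

Rothe diagram D(w) (9 cells), 2 SE-corners (essential conditions):

[(3, 4, 1), (5, 1, 0)]


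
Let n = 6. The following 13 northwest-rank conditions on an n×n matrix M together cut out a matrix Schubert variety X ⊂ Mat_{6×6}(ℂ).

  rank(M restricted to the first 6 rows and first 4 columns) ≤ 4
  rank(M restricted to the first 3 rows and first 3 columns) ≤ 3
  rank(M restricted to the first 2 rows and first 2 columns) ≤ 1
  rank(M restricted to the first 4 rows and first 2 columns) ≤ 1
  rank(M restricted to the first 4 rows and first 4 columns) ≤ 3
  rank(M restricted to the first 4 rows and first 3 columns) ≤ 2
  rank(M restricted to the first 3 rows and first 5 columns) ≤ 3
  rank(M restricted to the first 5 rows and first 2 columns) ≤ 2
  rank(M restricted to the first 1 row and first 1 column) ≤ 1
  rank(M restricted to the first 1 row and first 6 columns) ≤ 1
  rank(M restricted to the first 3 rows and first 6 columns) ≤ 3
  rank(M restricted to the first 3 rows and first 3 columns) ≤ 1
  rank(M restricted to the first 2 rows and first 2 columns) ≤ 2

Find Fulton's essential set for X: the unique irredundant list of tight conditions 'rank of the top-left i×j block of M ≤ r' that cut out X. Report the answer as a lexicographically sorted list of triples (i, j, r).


Computing R[i][j] = min implied NW-rank bound (n=6, 13 conditions):

  R[1]: 1 | 1 | 1 | 1 | 1 | 1
  R[2]: 1 | 1 | 1 | 2 | 2 | 2
  R[3]: 1 | 1 | 1 | 2 | 3 | 3
  R[4]: 1 | 1 | 2 | 3 | 4 | 4
  R[5]: 1 | 2 | 3 | 4 | 5 | 5
  R[6]: 1 | 2 | 3 | 4 | 5 | 6

giving w = (1, 4, 5, 3, 2, 6) via Δ²R.

Rothe diagram D(w) (5 cells), 2 SE-corners (essential conditions):

[(3, 3, 1), (4, 2, 1)]


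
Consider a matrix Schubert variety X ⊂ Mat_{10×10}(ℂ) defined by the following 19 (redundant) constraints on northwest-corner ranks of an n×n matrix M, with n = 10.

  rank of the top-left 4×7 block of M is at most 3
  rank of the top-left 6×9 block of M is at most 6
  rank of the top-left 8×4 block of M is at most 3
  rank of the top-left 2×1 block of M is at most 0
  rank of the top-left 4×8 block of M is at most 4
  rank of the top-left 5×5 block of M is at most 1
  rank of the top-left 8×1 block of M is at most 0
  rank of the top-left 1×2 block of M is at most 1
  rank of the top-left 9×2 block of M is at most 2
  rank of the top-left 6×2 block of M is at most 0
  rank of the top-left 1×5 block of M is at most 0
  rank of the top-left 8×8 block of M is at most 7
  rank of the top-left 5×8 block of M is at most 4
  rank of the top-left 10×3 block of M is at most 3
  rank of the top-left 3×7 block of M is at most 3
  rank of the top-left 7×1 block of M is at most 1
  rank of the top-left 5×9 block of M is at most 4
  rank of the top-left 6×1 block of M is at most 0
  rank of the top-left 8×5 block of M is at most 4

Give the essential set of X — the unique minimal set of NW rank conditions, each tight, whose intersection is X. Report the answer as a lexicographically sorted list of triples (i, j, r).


Propagating the 19 rank bounds to every northwest block:

  i=1: 0 | 0 | 0 | 0 | 0 | 1 | 1 | 1 | 1 | 1
  i=2: 0 | 0 | 1 | 1 | 1 | 2 | 2 | 2 | 2 | 2
  i=3: 0 | 0 | 1 | 1 | 1 | 2 | 3 | 3 | 3 | 3
  i=4: 0 | 0 | 1 | 1 | 1 | 2 | 3 | 4 | 4 | 4
  i=5: 0 | 0 | 1 | 1 | 1 | 2 | 3 | 4 | 4 | 5
  i=6: 0 | 0 | 1 | 2 | 2 | 3 | 4 | 5 | 5 | 6
  i=7: 0 | 1 | 2 | 3 | 3 | 4 | 5 | 6 | 6 | 7
  i=8: 0 | 1 | 2 | 3 | 4 | 5 | 6 | 7 | 7 | 8
  i=9: 1 | 2 | 3 | 4 | 5 | 6 | 7 | 8 | 8 | 9
  i=10: 1 | 2 | 3 | 4 | 5 | 6 | 7 | 8 | 9 | 10

the unique w with this rank table is (6, 3, 7, 8, 10, 4, 2, 5, 1, 9).

5 SE-corners of the 24-cell Rothe diagram give Ess(w):

[(1, 5, 0), (5, 5, 1), (5, 9, 4), (6, 2, 0), (8, 1, 0)]


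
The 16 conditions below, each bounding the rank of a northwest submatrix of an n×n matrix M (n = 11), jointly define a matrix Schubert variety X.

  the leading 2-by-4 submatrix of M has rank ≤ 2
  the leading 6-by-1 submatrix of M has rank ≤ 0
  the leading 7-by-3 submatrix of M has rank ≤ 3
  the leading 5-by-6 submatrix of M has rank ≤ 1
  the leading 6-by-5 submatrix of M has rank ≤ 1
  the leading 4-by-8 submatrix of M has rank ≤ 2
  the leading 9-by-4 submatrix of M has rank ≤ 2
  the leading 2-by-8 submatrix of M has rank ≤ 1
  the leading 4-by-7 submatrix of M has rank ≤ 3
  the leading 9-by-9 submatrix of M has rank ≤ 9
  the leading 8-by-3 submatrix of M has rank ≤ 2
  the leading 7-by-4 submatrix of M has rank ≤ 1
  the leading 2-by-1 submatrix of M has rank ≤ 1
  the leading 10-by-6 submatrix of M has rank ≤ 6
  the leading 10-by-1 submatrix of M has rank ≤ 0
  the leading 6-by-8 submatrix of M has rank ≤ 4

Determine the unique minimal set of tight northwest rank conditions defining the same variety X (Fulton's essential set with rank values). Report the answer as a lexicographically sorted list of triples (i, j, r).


The tightest implied rank at each (i,j), from the 16 conditions:

  R[1]: 0  1  1  1  1  1  1  1  1  1  1
  R[2]: 0  1  1  1  1  1  1  1  2  2  2
  R[3]: 0  1  1  1  1  1  2  2  3  3  3
  R[4]: 0  1  1  1  1  1  2  2  3  4  4
  R[5]: 0  1  1  1  1  1  2  3  4  5  5
  R[6]: 0  1  1  1  1  2  3  4  5  6  6
  R[7]: 0  1  1  1  2  3  4  5  6  7  7
  R[8]: 0  1  2  2  3  4  5  6  7  8  8
  R[9]: 0  1  2  2  3  4  5  6  7  8  9
  R[10]: 0  1  2  3  4  5  6  7  8  9  10
  R[11]: 1  2  3  4  5  6  7  8  9  10  11

giving w = (2, 9, 7, 10, 8, 6, 5, 3, 11, 4, 1) via Δ²R.

D(w) has 35 cells with 7 SE-corners; essential set:

[(2, 8, 1), (4, 8, 2), (5, 6, 1), (6, 5, 1), (7, 4, 1), (9, 4, 2), (10, 1, 0)]


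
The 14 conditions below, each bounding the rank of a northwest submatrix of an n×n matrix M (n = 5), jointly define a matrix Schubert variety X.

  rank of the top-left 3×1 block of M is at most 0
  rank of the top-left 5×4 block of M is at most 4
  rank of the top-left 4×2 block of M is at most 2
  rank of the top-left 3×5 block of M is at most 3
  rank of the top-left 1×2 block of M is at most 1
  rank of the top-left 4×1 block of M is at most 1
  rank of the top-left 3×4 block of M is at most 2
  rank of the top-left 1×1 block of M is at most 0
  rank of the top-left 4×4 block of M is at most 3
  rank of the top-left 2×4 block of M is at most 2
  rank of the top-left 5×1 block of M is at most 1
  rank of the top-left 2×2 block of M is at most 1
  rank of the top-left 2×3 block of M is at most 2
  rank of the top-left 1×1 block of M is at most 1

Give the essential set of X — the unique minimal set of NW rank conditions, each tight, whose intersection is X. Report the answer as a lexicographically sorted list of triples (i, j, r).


The tightest implied rank at each (i,j), from the 14 conditions:

  R[1]: 0 | 1 | 1 | 1 | 1
  R[2]: 0 | 1 | 2 | 2 | 2
  R[3]: 0 | 1 | 2 | 2 | 3
  R[4]: 1 | 2 | 3 | 3 | 4
  R[5]: 1 | 2 | 3 | 4 | 5

so w = (2, 3, 5, 1, 4).

D(w) has 4 cells with 2 SE-corners; essential set:

[(3, 1, 0), (3, 4, 2)]


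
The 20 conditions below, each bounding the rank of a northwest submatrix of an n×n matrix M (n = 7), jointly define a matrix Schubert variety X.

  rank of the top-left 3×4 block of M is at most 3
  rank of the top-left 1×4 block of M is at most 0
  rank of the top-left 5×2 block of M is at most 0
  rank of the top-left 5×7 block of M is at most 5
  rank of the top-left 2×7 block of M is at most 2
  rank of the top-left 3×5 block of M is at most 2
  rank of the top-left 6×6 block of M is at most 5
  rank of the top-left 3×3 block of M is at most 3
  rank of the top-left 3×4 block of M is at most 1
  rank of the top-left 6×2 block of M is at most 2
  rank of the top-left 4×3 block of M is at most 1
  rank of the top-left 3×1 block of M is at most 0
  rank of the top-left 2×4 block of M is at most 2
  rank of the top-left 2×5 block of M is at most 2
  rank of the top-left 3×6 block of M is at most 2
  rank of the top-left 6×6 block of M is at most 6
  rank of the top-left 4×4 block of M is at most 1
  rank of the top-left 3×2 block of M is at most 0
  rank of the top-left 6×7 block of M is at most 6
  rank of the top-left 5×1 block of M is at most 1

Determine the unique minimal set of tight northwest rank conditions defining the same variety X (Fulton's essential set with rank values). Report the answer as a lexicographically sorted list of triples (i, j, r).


Rank table r_w(7×7) implied by the 20 constraints:

  row 1: 0 0 0 0 1 1 1
  row 2: 0 0 1 1 2 2 2
  row 3: 0 0 1 1 2 2 3
  row 4: 0 0 1 1 2 3 4
  row 5: 0 0 1 2 3 4 5
  row 6: 1 1 2 3 4 5 6
  row 7: 1 2 3 4 5 6 7

so w = (5, 3, 7, 6, 4, 1, 2).

D(w) has 15 cells with 4 SE-corners; essential set:

[(1, 4, 0), (3, 6, 2), (4, 4, 1), (5, 2, 0)]


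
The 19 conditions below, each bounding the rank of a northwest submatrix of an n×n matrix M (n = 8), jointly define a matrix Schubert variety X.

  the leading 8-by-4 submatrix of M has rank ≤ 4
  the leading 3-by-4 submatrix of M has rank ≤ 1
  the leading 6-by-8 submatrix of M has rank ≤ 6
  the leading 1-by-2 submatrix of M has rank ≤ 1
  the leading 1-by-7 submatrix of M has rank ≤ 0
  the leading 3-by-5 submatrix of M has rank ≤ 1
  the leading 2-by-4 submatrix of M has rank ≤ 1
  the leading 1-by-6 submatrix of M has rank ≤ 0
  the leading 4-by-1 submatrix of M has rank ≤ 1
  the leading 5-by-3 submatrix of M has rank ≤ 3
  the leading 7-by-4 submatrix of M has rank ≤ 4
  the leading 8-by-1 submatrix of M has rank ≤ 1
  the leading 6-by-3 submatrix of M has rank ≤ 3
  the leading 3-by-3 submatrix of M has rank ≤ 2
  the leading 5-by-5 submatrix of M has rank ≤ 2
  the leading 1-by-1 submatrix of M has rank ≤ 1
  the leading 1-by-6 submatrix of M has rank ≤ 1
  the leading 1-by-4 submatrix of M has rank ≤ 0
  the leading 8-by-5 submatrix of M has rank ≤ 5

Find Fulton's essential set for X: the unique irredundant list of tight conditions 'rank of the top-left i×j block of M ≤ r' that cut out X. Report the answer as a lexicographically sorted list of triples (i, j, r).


Recovering R(i,j) via the rank-extension bound from the 19 conditions:

  i=1: 0 0 0 0 0 0 0 1
  i=2: 1 1 1 1 1 1 1 2
  i=3: 1 1 1 1 1 2 2 3
  i=4: 1 2 2 2 2 3 3 4
  i=5: 1 2 2 2 2 3 4 5
  i=6: 1 2 3 3 3 4 5 6
  i=7: 1 2 3 4 4 5 6 7
  i=8: 1 2 3 4 5 6 7 8

giving w = (8, 1, 6, 2, 7, 3, 4, 5) via Δ²R.

ℓ(w)=14; the 3 essential cells (i,j,r):

[(1, 7, 0), (3, 5, 1), (5, 5, 2)]


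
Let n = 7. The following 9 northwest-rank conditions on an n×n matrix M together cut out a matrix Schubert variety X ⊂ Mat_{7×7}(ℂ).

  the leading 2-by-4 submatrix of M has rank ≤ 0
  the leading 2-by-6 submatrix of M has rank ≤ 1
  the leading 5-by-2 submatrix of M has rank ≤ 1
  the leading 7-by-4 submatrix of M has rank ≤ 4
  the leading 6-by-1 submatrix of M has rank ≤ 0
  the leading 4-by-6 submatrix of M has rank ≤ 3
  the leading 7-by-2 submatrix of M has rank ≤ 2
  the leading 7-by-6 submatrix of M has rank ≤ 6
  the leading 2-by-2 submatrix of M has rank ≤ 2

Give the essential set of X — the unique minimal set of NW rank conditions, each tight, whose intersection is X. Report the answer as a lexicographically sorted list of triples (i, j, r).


The tightest implied rank at each (i,j), from the 9 conditions:

  row 1: 0 | 0 | 0 | 0 | 1 | 1 | 1
  row 2: 0 | 0 | 0 | 0 | 1 | 1 | 2
  row 3: 0 | 1 | 1 | 1 | 2 | 2 | 3
  row 4: 0 | 1 | 2 | 2 | 3 | 3 | 4
  row 5: 0 | 1 | 2 | 3 | 4 | 4 | 5
  row 6: 0 | 1 | 2 | 3 | 4 | 5 | 6
  row 7: 1 | 2 | 3 | 4 | 5 | 6 | 7

reading off 1-entries of Δ²R: w = (5, 7, 2, 3, 4, 6, 1).

|D(w)|=13, |Ess(w)|=3:

[(2, 4, 0), (2, 6, 1), (6, 1, 0)]


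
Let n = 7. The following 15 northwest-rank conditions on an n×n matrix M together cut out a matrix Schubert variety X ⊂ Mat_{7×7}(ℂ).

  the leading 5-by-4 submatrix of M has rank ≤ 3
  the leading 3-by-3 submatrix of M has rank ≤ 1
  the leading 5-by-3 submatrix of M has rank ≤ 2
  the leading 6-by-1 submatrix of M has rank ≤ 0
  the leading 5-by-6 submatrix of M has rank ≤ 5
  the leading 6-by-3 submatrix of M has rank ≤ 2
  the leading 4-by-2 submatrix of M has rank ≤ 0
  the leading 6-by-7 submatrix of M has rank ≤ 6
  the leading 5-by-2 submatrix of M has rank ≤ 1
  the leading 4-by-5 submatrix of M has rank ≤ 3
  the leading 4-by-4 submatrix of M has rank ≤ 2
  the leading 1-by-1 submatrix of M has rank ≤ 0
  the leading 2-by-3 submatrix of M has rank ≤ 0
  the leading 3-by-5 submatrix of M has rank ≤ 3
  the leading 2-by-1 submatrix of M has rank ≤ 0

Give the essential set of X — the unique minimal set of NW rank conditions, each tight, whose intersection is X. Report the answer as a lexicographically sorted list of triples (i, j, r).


Rank table r_w(7×7) implied by the 15 constraints:

  row 1: 0 0 0 1 1 1 1
  row 2: 0 0 0 1 2 2 2
  row 3: 0 0 1 2 3 3 3
  row 4: 0 0 1 2 3 4 4
  row 5: 0 1 2 3 4 5 5
  row 6: 0 1 2 3 4 5 6
  row 7: 1 2 3 4 5 6 7

so w = (4, 5, 3, 6, 2, 7, 1).

|D(w)|=12, |Ess(w)|=3:

[(2, 3, 0), (4, 2, 0), (6, 1, 0)]


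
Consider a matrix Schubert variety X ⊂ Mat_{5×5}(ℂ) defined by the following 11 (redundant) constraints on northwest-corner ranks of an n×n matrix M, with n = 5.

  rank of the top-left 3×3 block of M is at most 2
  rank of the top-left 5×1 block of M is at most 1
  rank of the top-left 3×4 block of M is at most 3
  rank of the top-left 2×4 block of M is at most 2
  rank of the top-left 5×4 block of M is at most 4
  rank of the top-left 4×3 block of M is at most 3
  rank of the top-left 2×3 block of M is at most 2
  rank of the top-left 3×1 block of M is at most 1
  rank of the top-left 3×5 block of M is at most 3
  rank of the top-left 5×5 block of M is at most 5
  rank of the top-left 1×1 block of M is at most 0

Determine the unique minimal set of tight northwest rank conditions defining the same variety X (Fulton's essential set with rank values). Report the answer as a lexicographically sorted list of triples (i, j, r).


Rank table r_w(5×5) implied by the 11 constraints:

  R[1]: 0 1 1 1 1
  R[2]: 1 2 2 2 2
  R[3]: 1 2 2 3 3
  R[4]: 1 2 3 4 4
  R[5]: 1 2 3 4 5

second differences of R give the permutation w = (2, 1, 4, 3, 5).

D(w) has 2 cells with 2 SE-corners; essential set:

[(1, 1, 0), (3, 3, 2)]


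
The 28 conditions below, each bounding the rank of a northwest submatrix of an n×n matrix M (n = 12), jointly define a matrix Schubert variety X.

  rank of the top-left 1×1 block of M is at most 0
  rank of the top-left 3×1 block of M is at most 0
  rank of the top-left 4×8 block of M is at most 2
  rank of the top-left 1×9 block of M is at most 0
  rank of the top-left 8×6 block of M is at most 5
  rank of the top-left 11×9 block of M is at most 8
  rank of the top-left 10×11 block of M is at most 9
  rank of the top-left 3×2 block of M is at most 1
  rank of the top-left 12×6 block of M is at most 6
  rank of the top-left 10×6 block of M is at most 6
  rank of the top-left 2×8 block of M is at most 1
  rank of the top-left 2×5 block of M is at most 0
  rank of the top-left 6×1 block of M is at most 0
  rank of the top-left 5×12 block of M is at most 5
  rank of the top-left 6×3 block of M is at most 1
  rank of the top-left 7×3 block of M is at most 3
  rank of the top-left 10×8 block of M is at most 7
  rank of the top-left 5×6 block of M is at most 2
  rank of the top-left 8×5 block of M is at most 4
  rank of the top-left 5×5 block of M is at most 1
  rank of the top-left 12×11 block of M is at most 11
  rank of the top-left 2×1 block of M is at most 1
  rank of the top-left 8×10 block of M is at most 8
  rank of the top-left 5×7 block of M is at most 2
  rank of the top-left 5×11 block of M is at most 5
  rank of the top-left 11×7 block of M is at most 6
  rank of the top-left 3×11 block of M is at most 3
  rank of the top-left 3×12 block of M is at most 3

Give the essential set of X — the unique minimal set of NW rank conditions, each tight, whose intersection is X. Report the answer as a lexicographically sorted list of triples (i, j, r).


Computing R[i][j] = min implied NW-rank bound (n=12, 28 conditions):

  i=1: 0 0 0 0 0 0 0 0 0 1 1 1
  i=2: 0 0 0 0 0 1 1 1 1 2 2 2
  i=3: 0 1 1 1 1 2 2 2 2 3 3 3
  i=4: 0 1 1 1 1 2 2 2 3 4 4 4
  i=5: 0 1 1 1 1 2 2 3 4 5 5 5
  i=6: 0 1 1 2 2 3 3 4 5 6 6 6
  i=7: 1 2 2 3 3 4 4 5 6 7 7 7
  i=8: 1 2 3 4 4 5 5 6 7 8 8 8
  i=9: 1 2 3 4 5 6 6 7 8 9 9 9
  i=10: 1 2 3 4 5 6 6 7 8 9 9 10
  i=11: 1 2 3 4 5 6 6 7 8 9 10 11
  i=12: 1 2 3 4 5 6 7 8 9 10 11 12

the unique w with this rank table is (10, 6, 2, 9, 8, 4, 1, 3, 5, 12, 11, 7).

ℓ(w)=31; the 9 essential cells (i,j,r):

[(1, 9, 0), (2, 5, 0), (4, 8, 2), (5, 5, 1), (5, 7, 2), (6, 1, 0), (6, 3, 1), (10, 11, 9), (11, 7, 6)]


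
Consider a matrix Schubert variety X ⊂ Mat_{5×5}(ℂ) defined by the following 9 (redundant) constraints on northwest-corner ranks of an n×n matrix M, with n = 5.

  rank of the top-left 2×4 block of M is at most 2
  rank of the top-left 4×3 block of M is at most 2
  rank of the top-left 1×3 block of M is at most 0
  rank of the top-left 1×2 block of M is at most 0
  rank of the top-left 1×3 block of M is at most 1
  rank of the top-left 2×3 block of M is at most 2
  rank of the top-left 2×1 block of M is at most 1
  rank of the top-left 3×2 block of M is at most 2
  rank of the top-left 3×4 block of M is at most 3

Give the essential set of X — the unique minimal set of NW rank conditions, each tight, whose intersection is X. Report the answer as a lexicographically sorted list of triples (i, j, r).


Propagating the 9 rank bounds to every northwest block:

  i=1: 0, 0, 0, 1, 1
  i=2: 1, 1, 1, 2, 2
  i=3: 1, 2, 2, 3, 3
  i=4: 1, 2, 2, 3, 4
  i=5: 1, 2, 3, 4, 5

so w = (4, 1, 2, 5, 3).

Fulton essential set (2 of the 4 Rothe cells):

[(1, 3, 0), (4, 3, 2)]


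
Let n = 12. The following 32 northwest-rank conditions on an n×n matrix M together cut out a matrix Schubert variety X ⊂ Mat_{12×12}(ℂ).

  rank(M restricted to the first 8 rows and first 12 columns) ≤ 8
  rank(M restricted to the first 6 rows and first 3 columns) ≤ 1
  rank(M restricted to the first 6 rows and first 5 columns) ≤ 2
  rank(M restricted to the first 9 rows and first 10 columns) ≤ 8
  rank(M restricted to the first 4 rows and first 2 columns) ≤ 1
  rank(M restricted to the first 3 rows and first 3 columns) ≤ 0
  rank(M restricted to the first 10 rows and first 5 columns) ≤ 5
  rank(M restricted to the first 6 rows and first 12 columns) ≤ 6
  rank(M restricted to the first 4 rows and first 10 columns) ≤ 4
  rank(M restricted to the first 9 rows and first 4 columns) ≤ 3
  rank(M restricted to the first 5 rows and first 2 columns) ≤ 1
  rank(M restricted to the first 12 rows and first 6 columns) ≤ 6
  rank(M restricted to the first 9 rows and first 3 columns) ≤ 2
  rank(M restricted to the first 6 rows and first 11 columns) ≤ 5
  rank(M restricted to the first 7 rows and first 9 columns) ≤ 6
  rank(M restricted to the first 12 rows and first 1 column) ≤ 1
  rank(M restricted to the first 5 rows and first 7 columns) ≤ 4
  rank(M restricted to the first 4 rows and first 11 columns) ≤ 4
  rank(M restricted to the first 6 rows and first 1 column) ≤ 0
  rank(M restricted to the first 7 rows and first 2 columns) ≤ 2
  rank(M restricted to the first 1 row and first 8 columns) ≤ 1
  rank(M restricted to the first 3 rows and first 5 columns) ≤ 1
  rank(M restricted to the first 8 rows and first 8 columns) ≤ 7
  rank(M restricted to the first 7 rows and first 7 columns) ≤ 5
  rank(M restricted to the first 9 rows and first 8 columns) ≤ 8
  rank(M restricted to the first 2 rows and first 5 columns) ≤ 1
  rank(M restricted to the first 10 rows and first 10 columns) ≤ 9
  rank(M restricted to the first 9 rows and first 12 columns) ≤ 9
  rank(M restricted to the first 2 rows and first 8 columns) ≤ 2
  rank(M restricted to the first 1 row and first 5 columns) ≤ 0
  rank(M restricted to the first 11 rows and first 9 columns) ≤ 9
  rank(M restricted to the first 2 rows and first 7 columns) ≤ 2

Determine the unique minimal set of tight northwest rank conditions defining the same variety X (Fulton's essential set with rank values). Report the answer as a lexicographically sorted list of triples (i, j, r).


The tightest implied rank at each (i,j), from the 32 conditions:

  row 1: 0  0  0  0  0  1  1  1  1  1  1  1
  row 2: 0  0  0  1  1  2  2  2  2  2  2  2
  row 3: 0  0  0  1  1  2  3  3  3  3  3  3
  row 4: 0  1  1  2  2  3  4  4  4  4  4  4
  row 5: 0  1  1  2  2  3  4  5  5  5  5  5
  row 6: 0  1  1  2  2  3  4  5  5  5  5  6
  row 7: 1  2  2  3  3  4  5  6  6  6  6  7
  row 8: 1  2  2  3  4  5  6  7  7  7  7  8
  row 9: 1  2  2  3  4  5  6  7  8  8  8  9
  row 10: 1  2  3  4  5  6  7  8  9  9  9  10
  row 11: 1  2  3  4  5  6  7  8  9  10  10  11
  row 12: 1  2  3  4  5  6  7  8  9  10  11  12

so w = (6, 4, 7, 2, 8, 12, 1, 5, 9, 3, 10, 11).

Fulton essential set (8 of the 24 Rothe cells):

[(1, 5, 0), (3, 3, 0), (3, 5, 1), (6, 1, 0), (6, 3, 1), (6, 5, 2), (6, 11, 5), (9, 3, 2)]


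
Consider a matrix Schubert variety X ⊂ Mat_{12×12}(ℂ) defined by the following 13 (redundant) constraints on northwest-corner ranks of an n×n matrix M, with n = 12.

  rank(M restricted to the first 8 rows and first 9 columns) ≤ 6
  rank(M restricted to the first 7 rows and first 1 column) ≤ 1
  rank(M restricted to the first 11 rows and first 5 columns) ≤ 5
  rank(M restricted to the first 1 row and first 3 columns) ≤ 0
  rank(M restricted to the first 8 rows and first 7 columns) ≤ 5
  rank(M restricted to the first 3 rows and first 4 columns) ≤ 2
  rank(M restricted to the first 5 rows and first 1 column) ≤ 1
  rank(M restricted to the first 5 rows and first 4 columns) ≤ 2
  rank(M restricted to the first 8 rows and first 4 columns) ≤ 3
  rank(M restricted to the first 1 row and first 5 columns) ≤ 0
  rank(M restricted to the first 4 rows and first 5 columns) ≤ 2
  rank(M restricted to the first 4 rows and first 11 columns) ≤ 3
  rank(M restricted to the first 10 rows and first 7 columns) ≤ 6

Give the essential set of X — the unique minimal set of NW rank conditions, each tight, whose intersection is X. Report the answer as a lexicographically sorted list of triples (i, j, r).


Recovering R(i,j) via the rank-extension bound from the 13 conditions:

  i=1: 0, 0, 0, 0, 0, 1, 1, 1, 1, 1, 1, 1
  i=2: 1, 1, 1, 1, 1, 2, 2, 2, 2, 2, 2, 2
  i=3: 1, 2, 2, 2, 2, 3, 3, 3, 3, 3, 3, 3
  i=4: 1, 2, 2, 2, 2, 3, 3, 3, 3, 3, 3, 4
  i=5: 1, 2, 2, 2, 3, 4, 4, 4, 4, 4, 4, 5
  i=6: 1, 2, 3, 3, 4, 5, 5, 5, 5, 5, 5, 6
  i=7: 1, 2, 3, 3, 4, 5, 5, 6, 6, 6, 6, 7
  i=8: 1, 2, 3, 3, 4, 5, 5, 6, 6, 7, 7, 8
  i=9: 1, 2, 3, 4, 5, 6, 6, 7, 7, 8, 8, 9
  i=10: 1, 2, 3, 4, 5, 6, 6, 7, 8, 9, 9, 10
  i=11: 1, 2, 3, 4, 5, 6, 7, 8, 9, 10, 10, 11
  i=12: 1, 2, 3, 4, 5, 6, 7, 8, 9, 10, 11, 12

the unique w with this rank table is (6, 1, 2, 12, 5, 3, 8, 10, 4, 9, 7, 11).

D(w) has 21 cells with 8 SE-corners; essential set:

[(1, 5, 0), (4, 5, 2), (4, 11, 3), (5, 4, 2), (8, 4, 3), (8, 7, 5), (8, 9, 6), (10, 7, 6)]


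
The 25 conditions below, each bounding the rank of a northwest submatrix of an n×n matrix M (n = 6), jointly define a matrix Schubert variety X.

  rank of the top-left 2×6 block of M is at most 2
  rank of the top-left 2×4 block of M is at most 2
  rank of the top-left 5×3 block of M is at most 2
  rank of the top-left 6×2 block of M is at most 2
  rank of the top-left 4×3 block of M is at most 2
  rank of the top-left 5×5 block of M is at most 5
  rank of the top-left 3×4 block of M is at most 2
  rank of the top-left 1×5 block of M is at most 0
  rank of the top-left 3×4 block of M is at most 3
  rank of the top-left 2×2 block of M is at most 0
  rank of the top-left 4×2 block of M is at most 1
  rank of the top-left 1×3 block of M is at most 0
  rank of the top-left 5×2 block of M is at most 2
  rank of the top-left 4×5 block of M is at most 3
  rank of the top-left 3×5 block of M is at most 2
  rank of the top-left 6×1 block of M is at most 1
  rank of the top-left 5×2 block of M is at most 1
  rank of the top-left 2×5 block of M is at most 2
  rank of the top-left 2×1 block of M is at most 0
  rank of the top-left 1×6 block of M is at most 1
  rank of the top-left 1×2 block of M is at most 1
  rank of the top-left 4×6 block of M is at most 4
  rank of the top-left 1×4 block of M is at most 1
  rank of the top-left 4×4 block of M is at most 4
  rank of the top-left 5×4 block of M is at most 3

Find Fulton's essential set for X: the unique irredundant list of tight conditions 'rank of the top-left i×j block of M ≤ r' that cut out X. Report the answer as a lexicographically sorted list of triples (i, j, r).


Recovering R(i,j) via the rank-extension bound from the 25 conditions:

  row 1: 0 0 0 0 0 1
  row 2: 0 0 1 1 1 2
  row 3: 1 1 2 2 2 3
  row 4: 1 1 2 3 3 4
  row 5: 1 1 2 3 4 5
  row 6: 1 2 3 4 5 6

hence w(1..6) = (6, 3, 1, 4, 5, 2).

Rothe diagram D(w) (9 cells), 3 SE-corners (essential conditions):

[(1, 5, 0), (2, 2, 0), (5, 2, 1)]


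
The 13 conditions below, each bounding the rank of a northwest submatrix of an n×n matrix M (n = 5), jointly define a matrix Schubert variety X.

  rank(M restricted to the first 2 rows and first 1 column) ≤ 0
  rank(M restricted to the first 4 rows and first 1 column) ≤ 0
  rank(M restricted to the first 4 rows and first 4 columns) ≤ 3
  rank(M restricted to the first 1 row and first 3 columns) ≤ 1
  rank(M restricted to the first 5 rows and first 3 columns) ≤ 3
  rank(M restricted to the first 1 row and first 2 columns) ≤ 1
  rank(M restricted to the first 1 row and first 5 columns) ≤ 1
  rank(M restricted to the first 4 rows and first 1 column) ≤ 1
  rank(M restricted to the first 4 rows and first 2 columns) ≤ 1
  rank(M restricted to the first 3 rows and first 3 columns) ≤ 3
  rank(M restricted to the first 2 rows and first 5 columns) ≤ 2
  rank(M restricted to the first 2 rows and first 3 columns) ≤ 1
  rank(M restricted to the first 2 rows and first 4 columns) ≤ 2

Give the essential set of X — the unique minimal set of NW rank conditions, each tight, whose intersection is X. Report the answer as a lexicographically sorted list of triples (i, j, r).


Reconstructing r_w from the 13 given conditions:

  0  1  1  1  1
  0  1  1  2  2
  0  1  2  3  3
  0  1  2  3  4
  1  2  3  4  5

reading off 1-entries of Δ²R: w = (2, 4, 3, 5, 1).

ℓ(w)=5; the 2 essential cells (i,j,r):

[(2, 3, 1), (4, 1, 0)]


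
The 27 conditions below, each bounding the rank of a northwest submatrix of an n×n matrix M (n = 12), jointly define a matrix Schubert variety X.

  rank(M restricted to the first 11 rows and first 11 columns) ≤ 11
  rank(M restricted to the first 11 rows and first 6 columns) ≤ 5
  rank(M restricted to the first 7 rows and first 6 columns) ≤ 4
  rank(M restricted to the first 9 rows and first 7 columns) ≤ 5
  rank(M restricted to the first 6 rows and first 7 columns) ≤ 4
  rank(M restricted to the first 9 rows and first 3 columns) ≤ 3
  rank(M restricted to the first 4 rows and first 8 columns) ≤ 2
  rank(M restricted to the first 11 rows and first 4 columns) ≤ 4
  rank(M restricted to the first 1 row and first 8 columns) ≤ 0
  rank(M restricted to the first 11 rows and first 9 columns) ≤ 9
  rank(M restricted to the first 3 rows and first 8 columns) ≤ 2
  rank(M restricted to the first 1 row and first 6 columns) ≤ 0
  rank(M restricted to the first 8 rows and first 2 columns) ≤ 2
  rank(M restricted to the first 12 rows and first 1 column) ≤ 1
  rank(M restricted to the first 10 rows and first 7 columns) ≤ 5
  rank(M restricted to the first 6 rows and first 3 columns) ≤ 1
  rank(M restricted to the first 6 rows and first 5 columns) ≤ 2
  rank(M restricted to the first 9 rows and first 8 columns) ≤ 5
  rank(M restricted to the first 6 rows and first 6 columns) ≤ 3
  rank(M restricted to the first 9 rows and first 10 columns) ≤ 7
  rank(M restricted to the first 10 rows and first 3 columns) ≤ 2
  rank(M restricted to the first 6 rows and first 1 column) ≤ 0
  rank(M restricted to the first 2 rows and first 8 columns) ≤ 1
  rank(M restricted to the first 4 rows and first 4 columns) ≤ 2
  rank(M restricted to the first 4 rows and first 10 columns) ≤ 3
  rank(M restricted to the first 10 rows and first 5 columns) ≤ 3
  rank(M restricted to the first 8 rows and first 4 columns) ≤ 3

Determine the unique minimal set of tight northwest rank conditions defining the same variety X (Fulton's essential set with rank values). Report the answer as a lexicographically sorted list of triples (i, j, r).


Propagating the 27 rank bounds to every northwest block:

  i=1: 0 0 0 0 0 0 0 0 1 1 1 1
  i=2: 0 1 1 1 1 1 1 1 2 2 2 2
  i=3: 0 1 1 2 2 2 2 2 3 3 3 3
  i=4: 0 1 1 2 2 2 2 2 3 3 4 4
  i=5: 0 1 1 2 2 3 3 3 4 4 5 5
  i=6: 0 1 1 2 2 3 4 4 5 5 6 6
  i=7: 1 2 2 3 3 4 5 5 6 6 7 7
  i=8: 1 2 2 3 3 4 5 5 6 7 8 8
  i=9: 1 2 2 3 3 4 5 5 6 7 8 9
  i=10: 1 2 2 3 3 4 5 6 7 8 9 10
  i=11: 1 2 3 4 4 5 6 7 8 9 10 11
  i=12: 1 2 3 4 5 6 7 8 9 10 11 12

second differences of R give the permutation w = (9, 2, 4, 11, 6, 7, 1, 10, 12, 8, 3, 5).

D(w) has 32 cells with 9 SE-corners; essential set:

[(1, 8, 0), (4, 8, 2), (4, 10, 3), (6, 1, 0), (6, 3, 1), (6, 5, 2), (9, 8, 5), (10, 3, 2), (10, 5, 3)]


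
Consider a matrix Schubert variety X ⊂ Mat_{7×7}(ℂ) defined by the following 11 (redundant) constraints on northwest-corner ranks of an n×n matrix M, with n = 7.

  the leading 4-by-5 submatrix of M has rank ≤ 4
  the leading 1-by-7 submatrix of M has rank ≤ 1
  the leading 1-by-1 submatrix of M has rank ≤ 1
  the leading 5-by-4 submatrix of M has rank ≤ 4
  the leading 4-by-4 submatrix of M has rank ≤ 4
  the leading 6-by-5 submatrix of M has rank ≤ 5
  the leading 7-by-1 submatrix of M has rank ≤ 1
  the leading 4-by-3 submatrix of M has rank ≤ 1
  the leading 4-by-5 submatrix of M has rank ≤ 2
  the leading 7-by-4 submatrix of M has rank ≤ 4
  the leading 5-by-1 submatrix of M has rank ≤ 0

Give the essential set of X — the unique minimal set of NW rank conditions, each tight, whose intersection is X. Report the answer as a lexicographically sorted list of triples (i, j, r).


Computing R[i][j] = min implied NW-rank bound (n=7, 11 conditions):

  row 1: 0 1 1 1 1 1 1
  row 2: 0 1 1 2 2 2 2
  row 3: 0 1 1 2 2 3 3
  row 4: 0 1 1 2 2 3 4
  row 5: 0 1 2 3 3 4 5
  row 6: 1 2 3 4 4 5 6
  row 7: 1 2 3 4 5 6 7

so w = (2, 4, 6, 7, 3, 1, 5).

|D(w)|=10, |Ess(w)|=3:

[(4, 3, 1), (4, 5, 2), (5, 1, 0)]


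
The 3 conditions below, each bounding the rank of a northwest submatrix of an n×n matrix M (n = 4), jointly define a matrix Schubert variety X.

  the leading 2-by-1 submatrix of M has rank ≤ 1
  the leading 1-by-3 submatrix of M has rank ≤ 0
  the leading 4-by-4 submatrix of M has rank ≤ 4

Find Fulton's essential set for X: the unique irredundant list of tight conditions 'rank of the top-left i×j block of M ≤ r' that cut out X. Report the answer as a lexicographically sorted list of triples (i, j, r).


Recovering R(i,j) via the rank-extension bound from the 3 conditions:

  i=1: 0, 0, 0, 1
  i=2: 1, 1, 1, 2
  i=3: 1, 2, 2, 3
  i=4: 1, 2, 3, 4

the unique w with this rank table is (4, 1, 2, 3).

Fulton essential set (1 of the 3 Rothe cells):

[(1, 3, 0)]


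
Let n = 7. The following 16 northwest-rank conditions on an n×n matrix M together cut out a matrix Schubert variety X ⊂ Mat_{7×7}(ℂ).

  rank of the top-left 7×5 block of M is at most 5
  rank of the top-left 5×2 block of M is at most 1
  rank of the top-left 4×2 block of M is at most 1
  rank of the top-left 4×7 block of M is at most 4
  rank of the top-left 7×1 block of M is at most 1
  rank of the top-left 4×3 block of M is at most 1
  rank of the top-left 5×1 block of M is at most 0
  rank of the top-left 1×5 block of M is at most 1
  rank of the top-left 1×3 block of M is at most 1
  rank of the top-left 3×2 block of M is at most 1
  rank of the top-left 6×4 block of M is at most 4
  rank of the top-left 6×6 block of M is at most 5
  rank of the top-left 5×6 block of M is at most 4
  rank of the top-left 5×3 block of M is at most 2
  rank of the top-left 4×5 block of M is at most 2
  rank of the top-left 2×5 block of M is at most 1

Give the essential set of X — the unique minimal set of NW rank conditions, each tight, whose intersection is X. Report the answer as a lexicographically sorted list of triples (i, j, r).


Recovering R(i,j) via the rank-extension bound from the 16 conditions:

  row 1: 0 | 1 | 1 | 1 | 1 | 1 | 1
  row 2: 0 | 1 | 1 | 1 | 1 | 2 | 2
  row 3: 0 | 1 | 1 | 2 | 2 | 3 | 3
  row 4: 0 | 1 | 1 | 2 | 2 | 3 | 4
  row 5: 0 | 1 | 2 | 3 | 3 | 4 | 5
  row 6: 1 | 2 | 3 | 4 | 4 | 5 | 6
  row 7: 1 | 2 | 3 | 4 | 5 | 6 | 7

so w = (2, 6, 4, 7, 3, 1, 5).

ℓ(w)=11; the 4 essential cells (i,j,r):

[(2, 5, 1), (4, 3, 1), (4, 5, 2), (5, 1, 0)]
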